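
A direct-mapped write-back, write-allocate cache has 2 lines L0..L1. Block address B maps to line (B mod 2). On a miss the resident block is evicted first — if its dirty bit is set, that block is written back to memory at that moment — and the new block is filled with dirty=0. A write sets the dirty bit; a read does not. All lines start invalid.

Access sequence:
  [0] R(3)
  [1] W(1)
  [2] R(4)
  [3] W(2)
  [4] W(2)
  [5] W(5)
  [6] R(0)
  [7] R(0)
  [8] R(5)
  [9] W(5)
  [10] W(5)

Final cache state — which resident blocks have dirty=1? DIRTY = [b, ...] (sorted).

DIRTY = [5]

0: R B3 → L1 miss [-]
1: W B1 → L1 miss [D]
2: R B4 → L0 miss [-]
3: W B2 → L0 miss [D]
4: W B2 → L0 hit [D]
5: W B5 → L1 miss wb→B1 [D]
6: R B0 → L0 miss wb→B2 [-]
7: R B0 → L0 hit [-]
8: R B5 → L1 hit [D]
9: W B5 → L1 hit [D]
10: W B5 → L1 hit [D]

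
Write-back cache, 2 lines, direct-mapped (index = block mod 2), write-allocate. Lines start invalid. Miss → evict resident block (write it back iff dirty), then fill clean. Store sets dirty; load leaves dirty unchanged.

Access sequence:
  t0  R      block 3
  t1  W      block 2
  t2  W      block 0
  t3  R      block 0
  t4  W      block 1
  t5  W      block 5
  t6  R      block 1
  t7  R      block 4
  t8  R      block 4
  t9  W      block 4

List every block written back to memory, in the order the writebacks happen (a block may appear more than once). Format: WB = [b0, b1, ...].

  0 | R B3 → L1 miss [-]
  1 | W B2 → L0 miss [D]
  2 | W B0 → L0 miss wb→B2 [D]
  3 | R B0 → L0 hit [D]
  4 | W B1 → L1 miss [D]
  5 | W B5 → L1 miss wb→B1 [D]
  6 | R B1 → L1 miss wb→B5 [-]
  7 | R B4 → L0 miss wb→B0 [-]
  8 | R B4 → L0 hit [-]
  9 | W B4 → L0 hit [D]

WB = [2, 1, 5, 0]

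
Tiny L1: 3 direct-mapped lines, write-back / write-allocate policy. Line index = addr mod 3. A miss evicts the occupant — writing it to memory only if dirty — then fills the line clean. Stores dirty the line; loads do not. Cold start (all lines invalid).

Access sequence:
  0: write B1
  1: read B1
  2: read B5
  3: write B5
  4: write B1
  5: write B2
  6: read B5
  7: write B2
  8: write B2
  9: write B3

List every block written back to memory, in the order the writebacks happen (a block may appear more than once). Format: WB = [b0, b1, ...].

WB = [5, 2]

0: W B1 → L1 miss [D]
1: R B1 → L1 hit [D]
2: R B5 → L2 miss [-]
3: W B5 → L2 hit [D]
4: W B1 → L1 hit [D]
5: W B2 → L2 miss wb→B5 [D]
6: R B5 → L2 miss wb→B2 [-]
7: W B2 → L2 miss [D]
8: W B2 → L2 hit [D]
9: W B3 → L0 miss [D]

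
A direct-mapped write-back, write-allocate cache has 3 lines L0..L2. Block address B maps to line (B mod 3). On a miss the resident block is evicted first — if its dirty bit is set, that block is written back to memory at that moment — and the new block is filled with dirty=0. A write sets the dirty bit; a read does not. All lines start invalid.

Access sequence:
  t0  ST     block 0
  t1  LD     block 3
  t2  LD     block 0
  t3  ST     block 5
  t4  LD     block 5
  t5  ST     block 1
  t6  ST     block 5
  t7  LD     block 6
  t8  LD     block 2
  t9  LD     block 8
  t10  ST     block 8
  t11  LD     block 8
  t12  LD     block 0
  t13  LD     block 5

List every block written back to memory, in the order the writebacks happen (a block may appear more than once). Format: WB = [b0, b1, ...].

  0 | W B0 → L0 miss [D]
  1 | R B3 → L0 miss wb→B0 [-]
  2 | R B0 → L0 miss [-]
  3 | W B5 → L2 miss [D]
  4 | R B5 → L2 hit [D]
  5 | W B1 → L1 miss [D]
  6 | W B5 → L2 hit [D]
  7 | R B6 → L0 miss [-]
  8 | R B2 → L2 miss wb→B5 [-]
  9 | R B8 → L2 miss [-]
  10 | W B8 → L2 hit [D]
  11 | R B8 → L2 hit [D]
  12 | R B0 → L0 miss [-]
  13 | R B5 → L2 miss wb→B8 [-]

WB = [0, 5, 8]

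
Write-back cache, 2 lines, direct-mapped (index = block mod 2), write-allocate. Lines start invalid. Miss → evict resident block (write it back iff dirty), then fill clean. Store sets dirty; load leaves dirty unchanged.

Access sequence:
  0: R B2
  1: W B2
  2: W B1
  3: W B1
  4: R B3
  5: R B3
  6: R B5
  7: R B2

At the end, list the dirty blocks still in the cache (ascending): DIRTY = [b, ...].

  0 | R B2 → L0 miss [-]
  1 | W B2 → L0 hit [D]
  2 | W B1 → L1 miss [D]
  3 | W B1 → L1 hit [D]
  4 | R B3 → L1 miss wb→B1 [-]
  5 | R B3 → L1 hit [-]
  6 | R B5 → L1 miss [-]
  7 | R B2 → L0 hit [D]

DIRTY = [2]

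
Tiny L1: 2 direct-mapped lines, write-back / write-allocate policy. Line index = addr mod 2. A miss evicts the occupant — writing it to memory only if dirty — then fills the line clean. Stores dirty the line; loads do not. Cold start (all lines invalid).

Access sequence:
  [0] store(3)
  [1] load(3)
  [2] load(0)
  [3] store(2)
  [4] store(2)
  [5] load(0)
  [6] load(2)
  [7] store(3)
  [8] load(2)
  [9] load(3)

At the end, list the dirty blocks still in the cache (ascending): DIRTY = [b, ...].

DIRTY = [3]

0: W B3 -> L1 miss  d=D]
1: R B3 -> L1 hit  d=D]
2: R B0 -> L0 miss  d=-]
3: W B2 -> L0 miss  d=D]
4: W B2 -> L0 hit  d=D]
5: R B0 -> L0 miss wb->B2  d=-]
6: R B2 -> L0 miss  d=-]
7: W B3 -> L1 hit  d=D]
8: R B2 -> L0 hit  d=-]
9: R B3 -> L1 hit  d=D]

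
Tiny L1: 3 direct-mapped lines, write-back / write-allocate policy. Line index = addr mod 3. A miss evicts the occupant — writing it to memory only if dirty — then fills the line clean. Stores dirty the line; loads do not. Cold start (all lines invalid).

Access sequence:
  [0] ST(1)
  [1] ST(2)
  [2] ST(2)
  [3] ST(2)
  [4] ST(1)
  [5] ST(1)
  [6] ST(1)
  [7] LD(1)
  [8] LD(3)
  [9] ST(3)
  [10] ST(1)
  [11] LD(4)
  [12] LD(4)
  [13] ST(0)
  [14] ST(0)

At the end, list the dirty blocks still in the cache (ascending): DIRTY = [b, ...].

DIRTY = [0, 2]

0: W B1 → L1 miss [D]
1: W B2 → L2 miss [D]
2: W B2 → L2 hit [D]
3: W B2 → L2 hit [D]
4: W B1 → L1 hit [D]
5: W B1 → L1 hit [D]
6: W B1 → L1 hit [D]
7: R B1 → L1 hit [D]
8: R B3 → L0 miss [-]
9: W B3 → L0 hit [D]
10: W B1 → L1 hit [D]
11: R B4 → L1 miss wb→B1 [-]
12: R B4 → L1 hit [-]
13: W B0 → L0 miss wb→B3 [D]
14: W B0 → L0 hit [D]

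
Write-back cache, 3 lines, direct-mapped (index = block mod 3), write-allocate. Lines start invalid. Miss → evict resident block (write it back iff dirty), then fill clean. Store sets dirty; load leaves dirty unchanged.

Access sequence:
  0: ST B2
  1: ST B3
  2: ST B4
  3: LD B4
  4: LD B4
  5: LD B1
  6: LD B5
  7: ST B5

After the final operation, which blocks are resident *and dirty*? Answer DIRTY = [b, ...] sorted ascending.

DIRTY = [3, 5]

  0 | W B2 → L2 miss [D]
  1 | W B3 → L0 miss [D]
  2 | W B4 → L1 miss [D]
  3 | R B4 → L1 hit [D]
  4 | R B4 → L1 hit [D]
  5 | R B1 → L1 miss wb→B4 [-]
  6 | R B5 → L2 miss wb→B2 [-]
  7 | W B5 → L2 hit [D]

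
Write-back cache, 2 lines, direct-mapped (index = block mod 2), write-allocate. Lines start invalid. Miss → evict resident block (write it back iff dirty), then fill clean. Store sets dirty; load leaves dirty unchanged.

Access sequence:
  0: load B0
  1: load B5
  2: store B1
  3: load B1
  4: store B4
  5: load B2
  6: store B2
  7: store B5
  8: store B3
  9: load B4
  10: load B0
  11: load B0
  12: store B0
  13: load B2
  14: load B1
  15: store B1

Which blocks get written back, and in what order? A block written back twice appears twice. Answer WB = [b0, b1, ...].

WB = [4, 1, 5, 2, 0, 3]

0: R B0 -> L0 miss  d=-]
1: R B5 -> L1 miss  d=-]
2: W B1 -> L1 miss  d=D]
3: R B1 -> L1 hit  d=D]
4: W B4 -> L0 miss  d=D]
5: R B2 -> L0 miss wb->B4  d=-]
6: W B2 -> L0 hit  d=D]
7: W B5 -> L1 miss wb->B1  d=D]
8: W B3 -> L1 miss wb->B5  d=D]
9: R B4 -> L0 miss wb->B2  d=-]
10: R B0 -> L0 miss  d=-]
11: R B0 -> L0 hit  d=-]
12: W B0 -> L0 hit  d=D]
13: R B2 -> L0 miss wb->B0  d=-]
14: R B1 -> L1 miss wb->B3  d=-]
15: W B1 -> L1 hit  d=D]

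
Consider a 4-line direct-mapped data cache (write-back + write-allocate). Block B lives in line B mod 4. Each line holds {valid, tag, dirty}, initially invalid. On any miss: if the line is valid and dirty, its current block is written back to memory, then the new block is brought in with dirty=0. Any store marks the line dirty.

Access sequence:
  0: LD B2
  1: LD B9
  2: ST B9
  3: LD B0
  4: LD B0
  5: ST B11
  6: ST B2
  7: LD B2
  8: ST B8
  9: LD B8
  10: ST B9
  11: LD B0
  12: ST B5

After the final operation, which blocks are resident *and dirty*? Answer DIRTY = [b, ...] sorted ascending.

0: R B2 -> L2 miss  d=-]
1: R B9 -> L1 miss  d=-]
2: W B9 -> L1 hit  d=D]
3: R B0 -> L0 miss  d=-]
4: R B0 -> L0 hit  d=-]
5: W B11 -> L3 miss  d=D]
6: W B2 -> L2 hit  d=D]
7: R B2 -> L2 hit  d=D]
8: W B8 -> L0 miss  d=D]
9: R B8 -> L0 hit  d=D]
10: W B9 -> L1 hit  d=D]
11: R B0 -> L0 miss wb->B8  d=-]
12: W B5 -> L1 miss wb->B9  d=D]

DIRTY = [2, 5, 11]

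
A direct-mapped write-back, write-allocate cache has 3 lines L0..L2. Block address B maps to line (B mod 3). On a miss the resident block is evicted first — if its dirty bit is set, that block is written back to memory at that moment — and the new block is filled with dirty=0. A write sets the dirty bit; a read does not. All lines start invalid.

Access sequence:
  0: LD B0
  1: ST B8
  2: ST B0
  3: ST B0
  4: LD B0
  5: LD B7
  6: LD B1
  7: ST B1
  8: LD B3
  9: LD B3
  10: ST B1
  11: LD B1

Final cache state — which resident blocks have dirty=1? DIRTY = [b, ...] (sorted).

0: R B0 → L0 miss [-]
1: W B8 → L2 miss [D]
2: W B0 → L0 hit [D]
3: W B0 → L0 hit [D]
4: R B0 → L0 hit [D]
5: R B7 → L1 miss [-]
6: R B1 → L1 miss [-]
7: W B1 → L1 hit [D]
8: R B3 → L0 miss wb→B0 [-]
9: R B3 → L0 hit [-]
10: W B1 → L1 hit [D]
11: R B1 → L1 hit [D]

DIRTY = [1, 8]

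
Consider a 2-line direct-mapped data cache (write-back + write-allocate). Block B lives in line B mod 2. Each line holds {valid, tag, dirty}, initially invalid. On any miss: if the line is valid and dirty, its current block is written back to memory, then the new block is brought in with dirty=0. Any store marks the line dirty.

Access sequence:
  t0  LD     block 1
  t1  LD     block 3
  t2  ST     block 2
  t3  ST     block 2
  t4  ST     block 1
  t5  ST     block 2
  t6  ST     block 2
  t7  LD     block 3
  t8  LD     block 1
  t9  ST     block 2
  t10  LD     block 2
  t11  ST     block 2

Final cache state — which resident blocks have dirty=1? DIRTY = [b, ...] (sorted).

DIRTY = [2]

  0 | R B1 → L1 miss [-]
  1 | R B3 → L1 miss [-]
  2 | W B2 → L0 miss [D]
  3 | W B2 → L0 hit [D]
  4 | W B1 → L1 miss [D]
  5 | W B2 → L0 hit [D]
  6 | W B2 → L0 hit [D]
  7 | R B3 → L1 miss wb→B1 [-]
  8 | R B1 → L1 miss [-]
  9 | W B2 → L0 hit [D]
  10 | R B2 → L0 hit [D]
  11 | W B2 → L0 hit [D]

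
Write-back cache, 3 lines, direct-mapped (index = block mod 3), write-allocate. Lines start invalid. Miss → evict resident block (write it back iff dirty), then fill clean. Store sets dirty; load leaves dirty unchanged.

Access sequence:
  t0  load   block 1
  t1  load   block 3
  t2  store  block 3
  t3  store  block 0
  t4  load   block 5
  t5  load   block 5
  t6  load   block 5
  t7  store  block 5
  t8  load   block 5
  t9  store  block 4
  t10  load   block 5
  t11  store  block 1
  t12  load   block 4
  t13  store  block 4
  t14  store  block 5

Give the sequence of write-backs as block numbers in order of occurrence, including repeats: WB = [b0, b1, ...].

WB = [3, 4, 1]

0: R B1 -> L1 miss  d=-]
1: R B3 -> L0 miss  d=-]
2: W B3 -> L0 hit  d=D]
3: W B0 -> L0 miss wb->B3  d=D]
4: R B5 -> L2 miss  d=-]
5: R B5 -> L2 hit  d=-]
6: R B5 -> L2 hit  d=-]
7: W B5 -> L2 hit  d=D]
8: R B5 -> L2 hit  d=D]
9: W B4 -> L1 miss  d=D]
10: R B5 -> L2 hit  d=D]
11: W B1 -> L1 miss wb->B4  d=D]
12: R B4 -> L1 miss wb->B1  d=-]
13: W B4 -> L1 hit  d=D]
14: W B5 -> L2 hit  d=D]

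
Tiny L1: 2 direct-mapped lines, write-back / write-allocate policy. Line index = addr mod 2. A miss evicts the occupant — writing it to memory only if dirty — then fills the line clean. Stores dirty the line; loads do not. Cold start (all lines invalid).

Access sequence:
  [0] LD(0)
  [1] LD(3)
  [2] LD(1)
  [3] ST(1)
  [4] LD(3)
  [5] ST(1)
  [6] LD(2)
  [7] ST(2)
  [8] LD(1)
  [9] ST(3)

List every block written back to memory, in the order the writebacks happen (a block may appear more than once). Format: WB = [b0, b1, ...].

WB = [1, 1]

0: R B0 → L0 miss [-]
1: R B3 → L1 miss [-]
2: R B1 → L1 miss [-]
3: W B1 → L1 hit [D]
4: R B3 → L1 miss wb→B1 [-]
5: W B1 → L1 miss [D]
6: R B2 → L0 miss [-]
7: W B2 → L0 hit [D]
8: R B1 → L1 hit [D]
9: W B3 → L1 miss wb→B1 [D]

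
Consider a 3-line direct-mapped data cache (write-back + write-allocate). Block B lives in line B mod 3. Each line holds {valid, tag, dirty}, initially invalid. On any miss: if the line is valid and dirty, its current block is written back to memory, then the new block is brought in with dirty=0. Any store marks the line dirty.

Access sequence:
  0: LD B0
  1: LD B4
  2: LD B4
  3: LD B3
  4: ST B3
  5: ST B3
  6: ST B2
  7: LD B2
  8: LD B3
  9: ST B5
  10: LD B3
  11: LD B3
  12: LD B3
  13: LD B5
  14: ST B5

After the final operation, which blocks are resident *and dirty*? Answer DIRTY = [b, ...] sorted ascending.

  0 | R B0 → L0 miss [-]
  1 | R B4 → L1 miss [-]
  2 | R B4 → L1 hit [-]
  3 | R B3 → L0 miss [-]
  4 | W B3 → L0 hit [D]
  5 | W B3 → L0 hit [D]
  6 | W B2 → L2 miss [D]
  7 | R B2 → L2 hit [D]
  8 | R B3 → L0 hit [D]
  9 | W B5 → L2 miss wb→B2 [D]
  10 | R B3 → L0 hit [D]
  11 | R B3 → L0 hit [D]
  12 | R B3 → L0 hit [D]
  13 | R B5 → L2 hit [D]
  14 | W B5 → L2 hit [D]

DIRTY = [3, 5]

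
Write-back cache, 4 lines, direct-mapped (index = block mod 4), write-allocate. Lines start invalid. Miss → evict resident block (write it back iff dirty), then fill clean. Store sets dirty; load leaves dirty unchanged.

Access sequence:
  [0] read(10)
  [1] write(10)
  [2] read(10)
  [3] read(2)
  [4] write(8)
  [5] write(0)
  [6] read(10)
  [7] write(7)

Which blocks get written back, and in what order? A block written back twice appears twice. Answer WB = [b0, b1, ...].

  0 | R B10 → L2 miss [-]
  1 | W B10 → L2 hit [D]
  2 | R B10 → L2 hit [D]
  3 | R B2 → L2 miss wb→B10 [-]
  4 | W B8 → L0 miss [D]
  5 | W B0 → L0 miss wb→B8 [D]
  6 | R B10 → L2 miss [-]
  7 | W B7 → L3 miss [D]

WB = [10, 8]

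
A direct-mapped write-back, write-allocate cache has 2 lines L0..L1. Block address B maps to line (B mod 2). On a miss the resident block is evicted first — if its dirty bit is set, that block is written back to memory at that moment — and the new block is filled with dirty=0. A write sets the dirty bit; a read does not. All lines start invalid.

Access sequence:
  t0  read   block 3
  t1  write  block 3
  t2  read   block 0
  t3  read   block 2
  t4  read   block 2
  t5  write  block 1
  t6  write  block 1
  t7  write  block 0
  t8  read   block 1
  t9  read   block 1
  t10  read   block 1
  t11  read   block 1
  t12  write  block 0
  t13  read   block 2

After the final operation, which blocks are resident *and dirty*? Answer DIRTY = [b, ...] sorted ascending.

DIRTY = [1]

0: R B3 -> L1 miss  d=-]
1: W B3 -> L1 hit  d=D]
2: R B0 -> L0 miss  d=-]
3: R B2 -> L0 miss  d=-]
4: R B2 -> L0 hit  d=-]
5: W B1 -> L1 miss wb->B3  d=D]
6: W B1 -> L1 hit  d=D]
7: W B0 -> L0 miss  d=D]
8: R B1 -> L1 hit  d=D]
9: R B1 -> L1 hit  d=D]
10: R B1 -> L1 hit  d=D]
11: R B1 -> L1 hit  d=D]
12: W B0 -> L0 hit  d=D]
13: R B2 -> L0 miss wb->B0  d=-]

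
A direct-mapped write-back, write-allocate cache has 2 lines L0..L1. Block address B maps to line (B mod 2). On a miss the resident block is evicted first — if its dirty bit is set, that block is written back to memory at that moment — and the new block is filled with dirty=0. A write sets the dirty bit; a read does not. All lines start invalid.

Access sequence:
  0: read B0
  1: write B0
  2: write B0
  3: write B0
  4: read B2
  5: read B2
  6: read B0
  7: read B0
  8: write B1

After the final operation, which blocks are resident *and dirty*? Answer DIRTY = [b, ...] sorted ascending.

0: R B0 -> L0 miss  d=-]
1: W B0 -> L0 hit  d=D]
2: W B0 -> L0 hit  d=D]
3: W B0 -> L0 hit  d=D]
4: R B2 -> L0 miss wb->B0  d=-]
5: R B2 -> L0 hit  d=-]
6: R B0 -> L0 miss  d=-]
7: R B0 -> L0 hit  d=-]
8: W B1 -> L1 miss  d=D]

DIRTY = [1]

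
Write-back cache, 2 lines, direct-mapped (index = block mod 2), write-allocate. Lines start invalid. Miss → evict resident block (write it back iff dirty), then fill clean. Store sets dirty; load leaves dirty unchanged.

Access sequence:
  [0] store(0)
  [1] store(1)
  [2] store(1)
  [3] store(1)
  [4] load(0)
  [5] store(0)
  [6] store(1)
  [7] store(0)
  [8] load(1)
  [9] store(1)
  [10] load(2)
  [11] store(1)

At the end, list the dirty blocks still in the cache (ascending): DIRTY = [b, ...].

  0 | W B0 → L0 miss [D]
  1 | W B1 → L1 miss [D]
  2 | W B1 → L1 hit [D]
  3 | W B1 → L1 hit [D]
  4 | R B0 → L0 hit [D]
  5 | W B0 → L0 hit [D]
  6 | W B1 → L1 hit [D]
  7 | W B0 → L0 hit [D]
  8 | R B1 → L1 hit [D]
  9 | W B1 → L1 hit [D]
  10 | R B2 → L0 miss wb→B0 [-]
  11 | W B1 → L1 hit [D]

DIRTY = [1]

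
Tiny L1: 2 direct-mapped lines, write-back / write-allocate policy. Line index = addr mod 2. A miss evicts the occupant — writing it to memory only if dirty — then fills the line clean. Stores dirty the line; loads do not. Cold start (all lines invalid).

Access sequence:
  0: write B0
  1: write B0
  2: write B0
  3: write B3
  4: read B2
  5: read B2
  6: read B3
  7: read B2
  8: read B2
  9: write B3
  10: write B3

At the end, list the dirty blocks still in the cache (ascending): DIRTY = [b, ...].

  0 | W B0 → L0 miss [D]
  1 | W B0 → L0 hit [D]
  2 | W B0 → L0 hit [D]
  3 | W B3 → L1 miss [D]
  4 | R B2 → L0 miss wb→B0 [-]
  5 | R B2 → L0 hit [-]
  6 | R B3 → L1 hit [D]
  7 | R B2 → L0 hit [-]
  8 | R B2 → L0 hit [-]
  9 | W B3 → L1 hit [D]
  10 | W B3 → L1 hit [D]

DIRTY = [3]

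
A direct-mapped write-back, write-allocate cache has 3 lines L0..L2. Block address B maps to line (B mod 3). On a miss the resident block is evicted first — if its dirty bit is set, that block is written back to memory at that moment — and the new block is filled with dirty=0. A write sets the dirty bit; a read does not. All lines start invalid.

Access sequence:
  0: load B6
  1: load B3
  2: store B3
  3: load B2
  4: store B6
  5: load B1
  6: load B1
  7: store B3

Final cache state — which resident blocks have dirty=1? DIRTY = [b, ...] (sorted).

0: R B6 -> L0 miss  d=-]
1: R B3 -> L0 miss  d=-]
2: W B3 -> L0 hit  d=D]
3: R B2 -> L2 miss  d=-]
4: W B6 -> L0 miss wb->B3  d=D]
5: R B1 -> L1 miss  d=-]
6: R B1 -> L1 hit  d=-]
7: W B3 -> L0 miss wb->B6  d=D]

DIRTY = [3]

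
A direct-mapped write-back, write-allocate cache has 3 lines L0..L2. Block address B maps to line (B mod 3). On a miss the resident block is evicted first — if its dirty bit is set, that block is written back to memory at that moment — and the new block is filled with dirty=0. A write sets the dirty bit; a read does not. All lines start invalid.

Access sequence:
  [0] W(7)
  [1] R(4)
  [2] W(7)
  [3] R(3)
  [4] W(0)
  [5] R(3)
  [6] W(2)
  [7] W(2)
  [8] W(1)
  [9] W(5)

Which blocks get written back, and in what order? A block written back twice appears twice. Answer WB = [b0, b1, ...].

0: W B7 → L1 miss [D]
1: R B4 → L1 miss wb→B7 [-]
2: W B7 → L1 miss [D]
3: R B3 → L0 miss [-]
4: W B0 → L0 miss [D]
5: R B3 → L0 miss wb→B0 [-]
6: W B2 → L2 miss [D]
7: W B2 → L2 hit [D]
8: W B1 → L1 miss wb→B7 [D]
9: W B5 → L2 miss wb→B2 [D]

WB = [7, 0, 7, 2]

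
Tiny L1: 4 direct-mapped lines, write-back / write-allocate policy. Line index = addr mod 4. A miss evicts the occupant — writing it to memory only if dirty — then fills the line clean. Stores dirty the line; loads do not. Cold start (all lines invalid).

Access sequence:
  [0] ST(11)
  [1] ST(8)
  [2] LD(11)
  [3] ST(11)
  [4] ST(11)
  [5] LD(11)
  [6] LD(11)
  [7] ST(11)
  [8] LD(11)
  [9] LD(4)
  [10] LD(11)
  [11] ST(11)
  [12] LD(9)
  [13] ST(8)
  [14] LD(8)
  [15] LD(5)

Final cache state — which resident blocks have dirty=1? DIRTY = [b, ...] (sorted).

DIRTY = [8, 11]

  0 | W B11 → L3 miss [D]
  1 | W B8 → L0 miss [D]
  2 | R B11 → L3 hit [D]
  3 | W B11 → L3 hit [D]
  4 | W B11 → L3 hit [D]
  5 | R B11 → L3 hit [D]
  6 | R B11 → L3 hit [D]
  7 | W B11 → L3 hit [D]
  8 | R B11 → L3 hit [D]
  9 | R B4 → L0 miss wb→B8 [-]
  10 | R B11 → L3 hit [D]
  11 | W B11 → L3 hit [D]
  12 | R B9 → L1 miss [-]
  13 | W B8 → L0 miss [D]
  14 | R B8 → L0 hit [D]
  15 | R B5 → L1 miss [-]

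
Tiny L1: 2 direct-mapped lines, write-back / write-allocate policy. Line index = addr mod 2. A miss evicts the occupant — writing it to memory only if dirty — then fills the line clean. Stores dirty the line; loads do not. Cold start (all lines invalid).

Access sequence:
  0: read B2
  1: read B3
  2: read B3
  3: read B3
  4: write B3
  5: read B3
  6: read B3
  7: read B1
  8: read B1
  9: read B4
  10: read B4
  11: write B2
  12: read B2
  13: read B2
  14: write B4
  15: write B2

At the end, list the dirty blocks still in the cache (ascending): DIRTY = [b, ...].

0: R B2 → L0 miss [-]
1: R B3 → L1 miss [-]
2: R B3 → L1 hit [-]
3: R B3 → L1 hit [-]
4: W B3 → L1 hit [D]
5: R B3 → L1 hit [D]
6: R B3 → L1 hit [D]
7: R B1 → L1 miss wb→B3 [-]
8: R B1 → L1 hit [-]
9: R B4 → L0 miss [-]
10: R B4 → L0 hit [-]
11: W B2 → L0 miss [D]
12: R B2 → L0 hit [D]
13: R B2 → L0 hit [D]
14: W B4 → L0 miss wb→B2 [D]
15: W B2 → L0 miss wb→B4 [D]

DIRTY = [2]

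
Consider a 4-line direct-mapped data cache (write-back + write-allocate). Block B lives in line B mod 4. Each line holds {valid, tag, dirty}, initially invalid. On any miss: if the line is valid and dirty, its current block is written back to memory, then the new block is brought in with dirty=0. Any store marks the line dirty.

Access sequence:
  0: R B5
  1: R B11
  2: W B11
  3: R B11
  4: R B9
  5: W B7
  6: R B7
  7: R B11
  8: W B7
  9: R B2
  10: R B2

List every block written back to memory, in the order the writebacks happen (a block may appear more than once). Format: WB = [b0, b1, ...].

WB = [11, 7]

0: R B5 -> L1 miss  d=-]
1: R B11 -> L3 miss  d=-]
2: W B11 -> L3 hit  d=D]
3: R B11 -> L3 hit  d=D]
4: R B9 -> L1 miss  d=-]
5: W B7 -> L3 miss wb->B11  d=D]
6: R B7 -> L3 hit  d=D]
7: R B11 -> L3 miss wb->B7  d=-]
8: W B7 -> L3 miss  d=D]
9: R B2 -> L2 miss  d=-]
10: R B2 -> L2 hit  d=-]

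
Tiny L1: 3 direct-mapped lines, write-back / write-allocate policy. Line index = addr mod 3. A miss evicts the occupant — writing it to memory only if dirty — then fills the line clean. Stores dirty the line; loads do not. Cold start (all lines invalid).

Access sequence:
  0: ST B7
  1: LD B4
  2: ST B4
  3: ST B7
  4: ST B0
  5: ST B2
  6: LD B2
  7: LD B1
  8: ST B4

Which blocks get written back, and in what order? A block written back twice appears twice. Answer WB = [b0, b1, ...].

WB = [7, 4, 7]

  0 | W B7 → L1 miss [D]
  1 | R B4 → L1 miss wb→B7 [-]
  2 | W B4 → L1 hit [D]
  3 | W B7 → L1 miss wb→B4 [D]
  4 | W B0 → L0 miss [D]
  5 | W B2 → L2 miss [D]
  6 | R B2 → L2 hit [D]
  7 | R B1 → L1 miss wb→B7 [-]
  8 | W B4 → L1 miss [D]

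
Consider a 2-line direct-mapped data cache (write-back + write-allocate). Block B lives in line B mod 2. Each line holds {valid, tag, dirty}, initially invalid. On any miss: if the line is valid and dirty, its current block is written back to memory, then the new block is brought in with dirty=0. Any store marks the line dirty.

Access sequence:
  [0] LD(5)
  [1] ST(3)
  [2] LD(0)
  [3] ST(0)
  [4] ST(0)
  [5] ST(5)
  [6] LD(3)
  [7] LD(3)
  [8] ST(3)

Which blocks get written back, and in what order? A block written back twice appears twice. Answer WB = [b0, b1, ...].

0: R B5 -> L1 miss  d=-]
1: W B3 -> L1 miss  d=D]
2: R B0 -> L0 miss  d=-]
3: W B0 -> L0 hit  d=D]
4: W B0 -> L0 hit  d=D]
5: W B5 -> L1 miss wb->B3  d=D]
6: R B3 -> L1 miss wb->B5  d=-]
7: R B3 -> L1 hit  d=-]
8: W B3 -> L1 hit  d=D]

WB = [3, 5]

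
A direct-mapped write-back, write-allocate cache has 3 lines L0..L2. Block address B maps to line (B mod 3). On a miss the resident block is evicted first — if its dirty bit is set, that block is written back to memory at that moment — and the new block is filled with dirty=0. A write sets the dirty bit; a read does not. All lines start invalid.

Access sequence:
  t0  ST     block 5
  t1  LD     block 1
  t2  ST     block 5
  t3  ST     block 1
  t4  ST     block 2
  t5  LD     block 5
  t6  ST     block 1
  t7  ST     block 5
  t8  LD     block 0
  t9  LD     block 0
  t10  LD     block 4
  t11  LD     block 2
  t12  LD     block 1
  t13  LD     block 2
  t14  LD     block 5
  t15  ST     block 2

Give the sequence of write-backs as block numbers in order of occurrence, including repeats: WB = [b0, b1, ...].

  0 | W B5 → L2 miss [D]
  1 | R B1 → L1 miss [-]
  2 | W B5 → L2 hit [D]
  3 | W B1 → L1 hit [D]
  4 | W B2 → L2 miss wb→B5 [D]
  5 | R B5 → L2 miss wb→B2 [-]
  6 | W B1 → L1 hit [D]
  7 | W B5 → L2 hit [D]
  8 | R B0 → L0 miss [-]
  9 | R B0 → L0 hit [-]
  10 | R B4 → L1 miss wb→B1 [-]
  11 | R B2 → L2 miss wb→B5 [-]
  12 | R B1 → L1 miss [-]
  13 | R B2 → L2 hit [-]
  14 | R B5 → L2 miss [-]
  15 | W B2 → L2 miss [D]

WB = [5, 2, 1, 5]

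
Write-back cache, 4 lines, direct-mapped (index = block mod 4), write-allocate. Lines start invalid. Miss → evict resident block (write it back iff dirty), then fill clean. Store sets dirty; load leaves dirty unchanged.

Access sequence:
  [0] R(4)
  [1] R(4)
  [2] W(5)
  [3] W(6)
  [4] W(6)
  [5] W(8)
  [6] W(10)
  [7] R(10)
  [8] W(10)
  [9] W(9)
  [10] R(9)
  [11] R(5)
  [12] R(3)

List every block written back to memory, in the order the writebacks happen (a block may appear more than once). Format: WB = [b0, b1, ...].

WB = [6, 5, 9]

  0 | R B4 → L0 miss [-]
  1 | R B4 → L0 hit [-]
  2 | W B5 → L1 miss [D]
  3 | W B6 → L2 miss [D]
  4 | W B6 → L2 hit [D]
  5 | W B8 → L0 miss [D]
  6 | W B10 → L2 miss wb→B6 [D]
  7 | R B10 → L2 hit [D]
  8 | W B10 → L2 hit [D]
  9 | W B9 → L1 miss wb→B5 [D]
  10 | R B9 → L1 hit [D]
  11 | R B5 → L1 miss wb→B9 [-]
  12 | R B3 → L3 miss [-]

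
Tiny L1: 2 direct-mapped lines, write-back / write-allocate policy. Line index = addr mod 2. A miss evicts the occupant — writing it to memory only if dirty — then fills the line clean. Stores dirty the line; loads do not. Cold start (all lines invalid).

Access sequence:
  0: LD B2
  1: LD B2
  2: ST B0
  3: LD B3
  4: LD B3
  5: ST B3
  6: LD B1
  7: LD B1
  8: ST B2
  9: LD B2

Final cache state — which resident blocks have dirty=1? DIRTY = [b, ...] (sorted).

DIRTY = [2]

0: R B2 -> L0 miss  d=-]
1: R B2 -> L0 hit  d=-]
2: W B0 -> L0 miss  d=D]
3: R B3 -> L1 miss  d=-]
4: R B3 -> L1 hit  d=-]
5: W B3 -> L1 hit  d=D]
6: R B1 -> L1 miss wb->B3  d=-]
7: R B1 -> L1 hit  d=-]
8: W B2 -> L0 miss wb->B0  d=D]
9: R B2 -> L0 hit  d=D]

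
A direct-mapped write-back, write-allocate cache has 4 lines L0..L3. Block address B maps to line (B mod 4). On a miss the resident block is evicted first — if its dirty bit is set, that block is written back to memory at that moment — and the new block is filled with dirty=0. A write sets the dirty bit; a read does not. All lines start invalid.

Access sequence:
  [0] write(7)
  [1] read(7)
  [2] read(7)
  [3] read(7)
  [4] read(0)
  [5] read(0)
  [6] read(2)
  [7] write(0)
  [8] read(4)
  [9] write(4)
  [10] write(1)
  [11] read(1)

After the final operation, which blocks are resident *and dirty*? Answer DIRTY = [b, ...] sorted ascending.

DIRTY = [1, 4, 7]

0: W B7 -> L3 miss  d=D]
1: R B7 -> L3 hit  d=D]
2: R B7 -> L3 hit  d=D]
3: R B7 -> L3 hit  d=D]
4: R B0 -> L0 miss  d=-]
5: R B0 -> L0 hit  d=-]
6: R B2 -> L2 miss  d=-]
7: W B0 -> L0 hit  d=D]
8: R B4 -> L0 miss wb->B0  d=-]
9: W B4 -> L0 hit  d=D]
10: W B1 -> L1 miss  d=D]
11: R B1 -> L1 hit  d=D]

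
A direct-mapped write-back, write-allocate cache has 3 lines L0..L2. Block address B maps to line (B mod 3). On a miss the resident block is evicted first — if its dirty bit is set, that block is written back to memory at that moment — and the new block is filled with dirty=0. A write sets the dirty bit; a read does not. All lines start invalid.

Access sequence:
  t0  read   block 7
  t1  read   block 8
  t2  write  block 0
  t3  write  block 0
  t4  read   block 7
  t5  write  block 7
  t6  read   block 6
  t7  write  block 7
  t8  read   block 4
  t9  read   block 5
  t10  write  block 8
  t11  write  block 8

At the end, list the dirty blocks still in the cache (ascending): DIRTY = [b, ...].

DIRTY = [8]

0: R B7 -> L1 miss  d=-]
1: R B8 -> L2 miss  d=-]
2: W B0 -> L0 miss  d=D]
3: W B0 -> L0 hit  d=D]
4: R B7 -> L1 hit  d=-]
5: W B7 -> L1 hit  d=D]
6: R B6 -> L0 miss wb->B0  d=-]
7: W B7 -> L1 hit  d=D]
8: R B4 -> L1 miss wb->B7  d=-]
9: R B5 -> L2 miss  d=-]
10: W B8 -> L2 miss  d=D]
11: W B8 -> L2 hit  d=D]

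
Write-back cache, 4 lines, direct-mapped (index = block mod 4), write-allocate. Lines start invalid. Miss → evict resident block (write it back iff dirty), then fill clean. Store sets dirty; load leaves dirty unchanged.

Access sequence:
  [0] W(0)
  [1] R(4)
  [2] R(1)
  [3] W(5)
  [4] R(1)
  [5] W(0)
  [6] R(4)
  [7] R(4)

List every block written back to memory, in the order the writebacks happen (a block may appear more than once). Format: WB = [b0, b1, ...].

  0 | W B0 → L0 miss [D]
  1 | R B4 → L0 miss wb→B0 [-]
  2 | R B1 → L1 miss [-]
  3 | W B5 → L1 miss [D]
  4 | R B1 → L1 miss wb→B5 [-]
  5 | W B0 → L0 miss [D]
  6 | R B4 → L0 miss wb→B0 [-]
  7 | R B4 → L0 hit [-]

WB = [0, 5, 0]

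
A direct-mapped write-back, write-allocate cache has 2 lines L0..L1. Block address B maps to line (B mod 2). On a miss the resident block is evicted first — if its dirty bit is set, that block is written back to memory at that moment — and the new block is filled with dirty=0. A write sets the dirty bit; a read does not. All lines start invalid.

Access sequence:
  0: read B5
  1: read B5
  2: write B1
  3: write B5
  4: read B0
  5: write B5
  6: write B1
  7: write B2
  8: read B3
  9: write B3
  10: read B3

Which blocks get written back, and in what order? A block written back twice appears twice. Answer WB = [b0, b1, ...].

0: R B5 -> L1 miss  d=-]
1: R B5 -> L1 hit  d=-]
2: W B1 -> L1 miss  d=D]
3: W B5 -> L1 miss wb->B1  d=D]
4: R B0 -> L0 miss  d=-]
5: W B5 -> L1 hit  d=D]
6: W B1 -> L1 miss wb->B5  d=D]
7: W B2 -> L0 miss  d=D]
8: R B3 -> L1 miss wb->B1  d=-]
9: W B3 -> L1 hit  d=D]
10: R B3 -> L1 hit  d=D]

WB = [1, 5, 1]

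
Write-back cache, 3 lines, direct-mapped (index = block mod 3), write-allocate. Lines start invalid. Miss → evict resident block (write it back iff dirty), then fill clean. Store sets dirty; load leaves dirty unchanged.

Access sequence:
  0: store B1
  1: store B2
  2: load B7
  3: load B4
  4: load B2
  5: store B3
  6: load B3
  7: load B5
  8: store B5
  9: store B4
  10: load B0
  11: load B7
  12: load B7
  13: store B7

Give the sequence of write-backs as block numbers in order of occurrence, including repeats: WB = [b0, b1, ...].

  0 | W B1 → L1 miss [D]
  1 | W B2 → L2 miss [D]
  2 | R B7 → L1 miss wb→B1 [-]
  3 | R B4 → L1 miss [-]
  4 | R B2 → L2 hit [D]
  5 | W B3 → L0 miss [D]
  6 | R B3 → L0 hit [D]
  7 | R B5 → L2 miss wb→B2 [-]
  8 | W B5 → L2 hit [D]
  9 | W B4 → L1 hit [D]
  10 | R B0 → L0 miss wb→B3 [-]
  11 | R B7 → L1 miss wb→B4 [-]
  12 | R B7 → L1 hit [-]
  13 | W B7 → L1 hit [D]

WB = [1, 2, 3, 4]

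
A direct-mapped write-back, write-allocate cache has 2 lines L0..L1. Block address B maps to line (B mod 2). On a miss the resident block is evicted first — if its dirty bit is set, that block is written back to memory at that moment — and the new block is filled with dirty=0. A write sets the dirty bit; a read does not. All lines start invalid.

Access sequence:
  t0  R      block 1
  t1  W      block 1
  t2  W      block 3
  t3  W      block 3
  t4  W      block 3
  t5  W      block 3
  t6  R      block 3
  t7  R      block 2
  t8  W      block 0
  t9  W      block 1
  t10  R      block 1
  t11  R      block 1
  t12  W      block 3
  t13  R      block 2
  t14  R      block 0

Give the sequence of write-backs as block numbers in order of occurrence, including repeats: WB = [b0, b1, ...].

WB = [1, 3, 1, 0]

0: R B1 -> L1 miss  d=-]
1: W B1 -> L1 hit  d=D]
2: W B3 -> L1 miss wb->B1  d=D]
3: W B3 -> L1 hit  d=D]
4: W B3 -> L1 hit  d=D]
5: W B3 -> L1 hit  d=D]
6: R B3 -> L1 hit  d=D]
7: R B2 -> L0 miss  d=-]
8: W B0 -> L0 miss  d=D]
9: W B1 -> L1 miss wb->B3  d=D]
10: R B1 -> L1 hit  d=D]
11: R B1 -> L1 hit  d=D]
12: W B3 -> L1 miss wb->B1  d=D]
13: R B2 -> L0 miss wb->B0  d=-]
14: R B0 -> L0 miss  d=-]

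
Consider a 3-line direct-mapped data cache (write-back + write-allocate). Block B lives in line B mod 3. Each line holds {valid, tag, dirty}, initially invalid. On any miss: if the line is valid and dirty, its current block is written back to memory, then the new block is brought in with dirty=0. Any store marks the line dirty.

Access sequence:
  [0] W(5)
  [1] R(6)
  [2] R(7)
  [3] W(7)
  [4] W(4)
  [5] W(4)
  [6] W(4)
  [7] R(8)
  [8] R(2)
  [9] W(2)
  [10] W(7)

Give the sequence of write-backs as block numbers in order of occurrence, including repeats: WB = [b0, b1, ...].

WB = [7, 5, 4]

0: W B5 → L2 miss [D]
1: R B6 → L0 miss [-]
2: R B7 → L1 miss [-]
3: W B7 → L1 hit [D]
4: W B4 → L1 miss wb→B7 [D]
5: W B4 → L1 hit [D]
6: W B4 → L1 hit [D]
7: R B8 → L2 miss wb→B5 [-]
8: R B2 → L2 miss [-]
9: W B2 → L2 hit [D]
10: W B7 → L1 miss wb→B4 [D]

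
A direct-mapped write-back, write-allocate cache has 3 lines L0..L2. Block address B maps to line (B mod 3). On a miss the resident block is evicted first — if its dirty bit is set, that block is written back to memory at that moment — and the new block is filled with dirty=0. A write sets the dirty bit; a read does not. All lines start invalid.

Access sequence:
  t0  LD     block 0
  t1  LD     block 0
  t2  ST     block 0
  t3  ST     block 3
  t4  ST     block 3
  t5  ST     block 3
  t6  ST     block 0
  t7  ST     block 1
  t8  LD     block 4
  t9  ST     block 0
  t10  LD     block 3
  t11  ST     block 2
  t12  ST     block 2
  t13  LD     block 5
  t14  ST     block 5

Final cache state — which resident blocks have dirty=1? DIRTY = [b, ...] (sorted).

  0 | R B0 → L0 miss [-]
  1 | R B0 → L0 hit [-]
  2 | W B0 → L0 hit [D]
  3 | W B3 → L0 miss wb→B0 [D]
  4 | W B3 → L0 hit [D]
  5 | W B3 → L0 hit [D]
  6 | W B0 → L0 miss wb→B3 [D]
  7 | W B1 → L1 miss [D]
  8 | R B4 → L1 miss wb→B1 [-]
  9 | W B0 → L0 hit [D]
  10 | R B3 → L0 miss wb→B0 [-]
  11 | W B2 → L2 miss [D]
  12 | W B2 → L2 hit [D]
  13 | R B5 → L2 miss wb→B2 [-]
  14 | W B5 → L2 hit [D]

DIRTY = [5]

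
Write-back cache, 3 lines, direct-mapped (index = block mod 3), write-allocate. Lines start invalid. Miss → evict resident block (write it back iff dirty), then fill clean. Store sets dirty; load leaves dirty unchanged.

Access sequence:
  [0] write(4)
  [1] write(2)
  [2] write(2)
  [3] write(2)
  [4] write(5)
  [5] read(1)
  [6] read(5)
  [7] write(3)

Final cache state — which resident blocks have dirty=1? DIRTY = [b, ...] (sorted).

  0 | W B4 → L1 miss [D]
  1 | W B2 → L2 miss [D]
  2 | W B2 → L2 hit [D]
  3 | W B2 → L2 hit [D]
  4 | W B5 → L2 miss wb→B2 [D]
  5 | R B1 → L1 miss wb→B4 [-]
  6 | R B5 → L2 hit [D]
  7 | W B3 → L0 miss [D]

DIRTY = [3, 5]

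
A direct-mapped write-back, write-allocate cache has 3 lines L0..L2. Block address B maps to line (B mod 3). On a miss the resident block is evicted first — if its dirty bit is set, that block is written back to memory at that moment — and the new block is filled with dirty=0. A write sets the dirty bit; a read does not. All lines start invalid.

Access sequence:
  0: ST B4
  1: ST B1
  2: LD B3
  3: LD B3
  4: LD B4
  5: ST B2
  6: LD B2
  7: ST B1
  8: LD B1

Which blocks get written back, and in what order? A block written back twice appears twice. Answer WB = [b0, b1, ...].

WB = [4, 1]

0: W B4 → L1 miss [D]
1: W B1 → L1 miss wb→B4 [D]
2: R B3 → L0 miss [-]
3: R B3 → L0 hit [-]
4: R B4 → L1 miss wb→B1 [-]
5: W B2 → L2 miss [D]
6: R B2 → L2 hit [D]
7: W B1 → L1 miss [D]
8: R B1 → L1 hit [D]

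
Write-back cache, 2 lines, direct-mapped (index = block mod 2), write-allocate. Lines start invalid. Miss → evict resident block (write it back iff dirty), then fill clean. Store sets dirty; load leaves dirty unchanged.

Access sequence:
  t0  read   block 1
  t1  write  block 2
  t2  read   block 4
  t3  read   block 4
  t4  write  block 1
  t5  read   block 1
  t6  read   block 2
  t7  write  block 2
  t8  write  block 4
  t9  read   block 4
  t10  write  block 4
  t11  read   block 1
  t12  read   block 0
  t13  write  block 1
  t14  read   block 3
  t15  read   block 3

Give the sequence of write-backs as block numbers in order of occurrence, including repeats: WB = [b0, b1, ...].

WB = [2, 2, 4, 1]

  0 | R B1 → L1 miss [-]
  1 | W B2 → L0 miss [D]
  2 | R B4 → L0 miss wb→B2 [-]
  3 | R B4 → L0 hit [-]
  4 | W B1 → L1 hit [D]
  5 | R B1 → L1 hit [D]
  6 | R B2 → L0 miss [-]
  7 | W B2 → L0 hit [D]
  8 | W B4 → L0 miss wb→B2 [D]
  9 | R B4 → L0 hit [D]
  10 | W B4 → L0 hit [D]
  11 | R B1 → L1 hit [D]
  12 | R B0 → L0 miss wb→B4 [-]
  13 | W B1 → L1 hit [D]
  14 | R B3 → L1 miss wb→B1 [-]
  15 | R B3 → L1 hit [-]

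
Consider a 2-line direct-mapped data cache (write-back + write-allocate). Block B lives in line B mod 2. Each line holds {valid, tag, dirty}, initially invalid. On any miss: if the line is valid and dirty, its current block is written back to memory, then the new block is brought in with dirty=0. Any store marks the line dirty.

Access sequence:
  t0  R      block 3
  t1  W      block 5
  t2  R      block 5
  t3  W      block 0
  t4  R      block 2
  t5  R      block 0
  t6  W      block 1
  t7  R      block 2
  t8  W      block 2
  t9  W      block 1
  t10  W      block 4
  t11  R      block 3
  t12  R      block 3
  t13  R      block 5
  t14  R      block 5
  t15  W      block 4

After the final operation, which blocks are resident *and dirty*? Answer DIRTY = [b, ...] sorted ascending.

DIRTY = [4]

0: R B3 → L1 miss [-]
1: W B5 → L1 miss [D]
2: R B5 → L1 hit [D]
3: W B0 → L0 miss [D]
4: R B2 → L0 miss wb→B0 [-]
5: R B0 → L0 miss [-]
6: W B1 → L1 miss wb→B5 [D]
7: R B2 → L0 miss [-]
8: W B2 → L0 hit [D]
9: W B1 → L1 hit [D]
10: W B4 → L0 miss wb→B2 [D]
11: R B3 → L1 miss wb→B1 [-]
12: R B3 → L1 hit [-]
13: R B5 → L1 miss [-]
14: R B5 → L1 hit [-]
15: W B4 → L0 hit [D]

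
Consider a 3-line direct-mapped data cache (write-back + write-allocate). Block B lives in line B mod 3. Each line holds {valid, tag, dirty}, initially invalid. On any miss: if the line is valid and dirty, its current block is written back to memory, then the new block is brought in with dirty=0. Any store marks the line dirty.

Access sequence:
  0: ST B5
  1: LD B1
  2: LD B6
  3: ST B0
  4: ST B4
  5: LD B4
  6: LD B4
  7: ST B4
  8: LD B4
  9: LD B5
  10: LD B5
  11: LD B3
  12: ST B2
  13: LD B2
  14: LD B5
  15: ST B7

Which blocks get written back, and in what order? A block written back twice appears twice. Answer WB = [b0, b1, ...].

WB = [0, 5, 2, 4]

  0 | W B5 → L2 miss [D]
  1 | R B1 → L1 miss [-]
  2 | R B6 → L0 miss [-]
  3 | W B0 → L0 miss [D]
  4 | W B4 → L1 miss [D]
  5 | R B4 → L1 hit [D]
  6 | R B4 → L1 hit [D]
  7 | W B4 → L1 hit [D]
  8 | R B4 → L1 hit [D]
  9 | R B5 → L2 hit [D]
  10 | R B5 → L2 hit [D]
  11 | R B3 → L0 miss wb→B0 [-]
  12 | W B2 → L2 miss wb→B5 [D]
  13 | R B2 → L2 hit [D]
  14 | R B5 → L2 miss wb→B2 [-]
  15 | W B7 → L1 miss wb→B4 [D]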